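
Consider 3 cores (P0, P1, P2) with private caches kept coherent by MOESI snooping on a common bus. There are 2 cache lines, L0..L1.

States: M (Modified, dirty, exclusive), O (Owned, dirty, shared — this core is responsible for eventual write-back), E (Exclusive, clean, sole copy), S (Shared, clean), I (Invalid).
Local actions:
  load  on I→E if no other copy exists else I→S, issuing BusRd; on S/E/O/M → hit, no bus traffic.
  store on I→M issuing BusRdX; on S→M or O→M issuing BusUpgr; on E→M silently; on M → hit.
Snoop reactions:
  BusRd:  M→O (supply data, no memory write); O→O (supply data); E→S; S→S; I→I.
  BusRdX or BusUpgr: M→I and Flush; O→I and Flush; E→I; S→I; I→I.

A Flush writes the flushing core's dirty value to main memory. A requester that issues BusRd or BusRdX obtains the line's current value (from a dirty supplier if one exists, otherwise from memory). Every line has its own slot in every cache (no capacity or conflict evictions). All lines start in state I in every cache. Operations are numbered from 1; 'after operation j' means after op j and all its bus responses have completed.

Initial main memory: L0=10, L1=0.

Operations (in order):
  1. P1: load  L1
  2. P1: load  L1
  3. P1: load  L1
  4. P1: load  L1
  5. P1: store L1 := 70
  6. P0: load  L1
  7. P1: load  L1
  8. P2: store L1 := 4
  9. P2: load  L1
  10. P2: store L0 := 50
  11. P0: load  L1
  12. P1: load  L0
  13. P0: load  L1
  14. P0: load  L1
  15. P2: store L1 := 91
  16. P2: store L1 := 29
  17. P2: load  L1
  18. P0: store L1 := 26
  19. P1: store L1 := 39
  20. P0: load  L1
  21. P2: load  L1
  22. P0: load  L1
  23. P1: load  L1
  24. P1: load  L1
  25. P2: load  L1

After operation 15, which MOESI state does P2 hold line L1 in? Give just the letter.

state = M

[1] P1: load  L1 | P0:I, P1:E(0), P2:I | bus: BusRd
[2] P1: load  L1 | P0:I, P1:E(0), P2:I | bus: none
[3] P1: load  L1 | P0:I, P1:E(0), P2:I | bus: none
[4] P1: load  L1 | P0:I, P1:E(0), P2:I | bus: none
[5] P1: store L1 := 70 | P0:I, P1:M(70), P2:I | bus: none
[6] P0: load  L1 | P0:S(70), P1:O(70), P2:I | bus: BusRd
[7] P1: load  L1 | P0:S(70), P1:O(70), P2:I | bus: none
[8] P2: store L1 := 4 | P0:I, P1:I, P2:M(4) | bus: BusRdX,Flush
[9] P2: load  L1 | P0:I, P1:I, P2:M(4) | bus: none
[10] P2: store L0 := 50 | P0:I, P1:I, P2:M(50) | bus: BusRdX
[11] P0: load  L1 | P0:S(4), P1:I, P2:O(4) | bus: BusRd
[12] P1: load  L0 | P0:I, P1:S(50), P2:O(50) | bus: BusRd
[13] P0: load  L1 | P0:S(4), P1:I, P2:O(4) | bus: none
[14] P0: load  L1 | P0:S(4), P1:I, P2:O(4) | bus: none
[15] P2: store L1 := 91 | P0:I, P1:I, P2:M(91) | bus: BusUpgr
[16] P2: store L1 := 29 | P0:I, P1:I, P2:M(29) | bus: none
[17] P2: load  L1 | P0:I, P1:I, P2:M(29) | bus: none
[18] P0: store L1 := 26 | P0:M(26), P1:I, P2:I | bus: BusRdX,Flush
[19] P1: store L1 := 39 | P0:I, P1:M(39), P2:I | bus: BusRdX,Flush
[20] P0: load  L1 | P0:S(39), P1:O(39), P2:I | bus: BusRd
[21] P2: load  L1 | P0:S(39), P1:O(39), P2:S(39) | bus: BusRd
[22] P0: load  L1 | P0:S(39), P1:O(39), P2:S(39) | bus: none
[23] P1: load  L1 | P0:S(39), P1:O(39), P2:S(39) | bus: none
[24] P1: load  L1 | P0:S(39), P1:O(39), P2:S(39) | bus: none
[25] P2: load  L1 | P0:S(39), P1:O(39), P2:S(39) | bus: none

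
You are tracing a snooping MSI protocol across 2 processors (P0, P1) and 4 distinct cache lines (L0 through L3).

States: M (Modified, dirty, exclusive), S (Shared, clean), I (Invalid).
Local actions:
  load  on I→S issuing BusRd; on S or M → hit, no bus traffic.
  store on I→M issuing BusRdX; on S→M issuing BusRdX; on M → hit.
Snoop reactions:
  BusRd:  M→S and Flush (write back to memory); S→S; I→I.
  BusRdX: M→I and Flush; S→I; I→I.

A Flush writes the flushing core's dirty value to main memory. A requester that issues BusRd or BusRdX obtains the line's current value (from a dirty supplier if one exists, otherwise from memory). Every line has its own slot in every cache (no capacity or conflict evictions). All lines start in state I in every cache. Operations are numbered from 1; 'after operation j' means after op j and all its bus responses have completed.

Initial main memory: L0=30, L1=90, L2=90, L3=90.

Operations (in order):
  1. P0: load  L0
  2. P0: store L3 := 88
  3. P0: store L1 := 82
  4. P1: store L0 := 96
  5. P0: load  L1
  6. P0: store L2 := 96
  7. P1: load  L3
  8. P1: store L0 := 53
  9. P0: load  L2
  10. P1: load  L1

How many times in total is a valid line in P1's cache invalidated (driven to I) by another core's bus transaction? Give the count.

invalidations = 0

[1] P0: load  L0 | P0:S(30), P1:I | bus: BusRd
[2] P0: store L3 := 88 | P0:M(88), P1:I | bus: BusRdX
[3] P0: store L1 := 82 | P0:M(82), P1:I | bus: BusRdX
[4] P1: store L0 := 96 | P0:I, P1:M(96) | bus: BusRdX
[5] P0: load  L1 | P0:M(82), P1:I | bus: none
[6] P0: store L2 := 96 | P0:M(96), P1:I | bus: BusRdX
[7] P1: load  L3 | P0:S(88), P1:S(88) | bus: BusRd,Flush
[8] P1: store L0 := 53 | P0:I, P1:M(53) | bus: none
[9] P0: load  L2 | P0:M(96), P1:I | bus: none
[10] P1: load  L1 | P0:S(82), P1:S(82) | bus: BusRd,Flush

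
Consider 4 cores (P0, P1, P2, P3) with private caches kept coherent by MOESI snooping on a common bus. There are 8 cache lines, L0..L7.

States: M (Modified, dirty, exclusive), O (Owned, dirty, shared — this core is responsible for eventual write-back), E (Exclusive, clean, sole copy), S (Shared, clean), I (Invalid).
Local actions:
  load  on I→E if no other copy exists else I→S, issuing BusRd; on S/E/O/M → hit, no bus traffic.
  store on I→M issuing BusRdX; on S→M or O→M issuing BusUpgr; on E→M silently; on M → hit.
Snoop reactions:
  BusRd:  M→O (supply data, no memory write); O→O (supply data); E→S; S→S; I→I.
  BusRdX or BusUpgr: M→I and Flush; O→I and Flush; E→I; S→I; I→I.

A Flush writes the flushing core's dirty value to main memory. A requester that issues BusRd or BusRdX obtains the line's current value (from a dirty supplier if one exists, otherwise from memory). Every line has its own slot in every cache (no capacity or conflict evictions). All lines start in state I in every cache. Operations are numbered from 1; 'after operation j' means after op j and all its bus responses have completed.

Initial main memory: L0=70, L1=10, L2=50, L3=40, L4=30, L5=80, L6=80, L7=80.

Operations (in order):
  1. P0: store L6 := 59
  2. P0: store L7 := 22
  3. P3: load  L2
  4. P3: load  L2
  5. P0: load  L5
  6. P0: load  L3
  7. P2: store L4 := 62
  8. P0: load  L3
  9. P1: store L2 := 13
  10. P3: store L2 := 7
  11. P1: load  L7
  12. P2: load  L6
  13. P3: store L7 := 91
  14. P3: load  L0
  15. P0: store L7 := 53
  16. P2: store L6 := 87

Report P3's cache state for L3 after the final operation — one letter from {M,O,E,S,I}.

1. P0: store L6 := 59  bus=[BusRdX]  L6: P0=M P1=I P2=I P3=I  mem[L6]=80
2. P0: store L7 := 22  bus=[BusRdX]  L7: P0=M P1=I P2=I P3=I  mem[L7]=80
3. P3: load  L2  bus=[BusRd]  L2: P0=I P1=I P2=I P3=E  mem[L2]=50
4. P3: load  L2  bus=[-]  L2: P0=I P1=I P2=I P3=E  mem[L2]=50
5. P0: load  L5  bus=[BusRd]  L5: P0=E P1=I P2=I P3=I  mem[L5]=80
6. P0: load  L3  bus=[BusRd]  L3: P0=E P1=I P2=I P3=I  mem[L3]=40
7. P2: store L4 := 62  bus=[BusRdX]  L4: P0=I P1=I P2=M P3=I  mem[L4]=30
8. P0: load  L3  bus=[-]  L3: P0=E P1=I P2=I P3=I  mem[L3]=40
9. P1: store L2 := 13  bus=[BusRdX]  L2: P0=I P1=M P2=I P3=I  mem[L2]=50
10. P3: store L2 := 7  bus=[BusRdX,Flush]  L2: P0=I P1=I P2=I P3=M  mem[L2]=13
11. P1: load  L7  bus=[BusRd]  L7: P0=O P1=S P2=I P3=I  mem[L7]=80
12. P2: load  L6  bus=[BusRd]  L6: P0=O P1=I P2=S P3=I  mem[L6]=80
13. P3: store L7 := 91  bus=[BusRdX,Flush]  L7: P0=I P1=I P2=I P3=M  mem[L7]=22
14. P3: load  L0  bus=[BusRd]  L0: P0=I P1=I P2=I P3=E  mem[L0]=70
15. P0: store L7 := 53  bus=[BusRdX,Flush]  L7: P0=M P1=I P2=I P3=I  mem[L7]=91
16. P2: store L6 := 87  bus=[BusUpgr,Flush]  L6: P0=I P1=I P2=M P3=I  mem[L6]=59

state = I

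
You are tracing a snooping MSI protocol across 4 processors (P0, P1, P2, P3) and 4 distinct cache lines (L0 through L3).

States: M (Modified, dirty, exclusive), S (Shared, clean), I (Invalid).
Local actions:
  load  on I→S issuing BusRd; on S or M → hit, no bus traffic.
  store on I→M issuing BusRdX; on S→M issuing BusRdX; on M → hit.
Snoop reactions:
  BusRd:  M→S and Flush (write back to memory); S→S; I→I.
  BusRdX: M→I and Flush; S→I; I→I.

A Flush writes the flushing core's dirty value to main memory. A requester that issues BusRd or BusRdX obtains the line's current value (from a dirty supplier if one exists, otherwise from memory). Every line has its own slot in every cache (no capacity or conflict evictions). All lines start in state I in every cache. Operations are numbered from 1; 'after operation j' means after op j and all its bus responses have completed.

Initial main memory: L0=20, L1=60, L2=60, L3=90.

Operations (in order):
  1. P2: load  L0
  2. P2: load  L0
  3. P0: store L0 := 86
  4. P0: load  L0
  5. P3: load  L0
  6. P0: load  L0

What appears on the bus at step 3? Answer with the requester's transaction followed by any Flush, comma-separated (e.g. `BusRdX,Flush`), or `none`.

bus = BusRdX

[1] P2: load  L0 | P0:I, P1:I, P2:S(20), P3:I | bus: BusRd
[2] P2: load  L0 | P0:I, P1:I, P2:S(20), P3:I | bus: none
[3] P0: store L0 := 86 | P0:M(86), P1:I, P2:I, P3:I | bus: BusRdX
[4] P0: load  L0 | P0:M(86), P1:I, P2:I, P3:I | bus: none
[5] P3: load  L0 | P0:S(86), P1:I, P2:I, P3:S(86) | bus: BusRd,Flush
[6] P0: load  L0 | P0:S(86), P1:I, P2:I, P3:S(86) | bus: none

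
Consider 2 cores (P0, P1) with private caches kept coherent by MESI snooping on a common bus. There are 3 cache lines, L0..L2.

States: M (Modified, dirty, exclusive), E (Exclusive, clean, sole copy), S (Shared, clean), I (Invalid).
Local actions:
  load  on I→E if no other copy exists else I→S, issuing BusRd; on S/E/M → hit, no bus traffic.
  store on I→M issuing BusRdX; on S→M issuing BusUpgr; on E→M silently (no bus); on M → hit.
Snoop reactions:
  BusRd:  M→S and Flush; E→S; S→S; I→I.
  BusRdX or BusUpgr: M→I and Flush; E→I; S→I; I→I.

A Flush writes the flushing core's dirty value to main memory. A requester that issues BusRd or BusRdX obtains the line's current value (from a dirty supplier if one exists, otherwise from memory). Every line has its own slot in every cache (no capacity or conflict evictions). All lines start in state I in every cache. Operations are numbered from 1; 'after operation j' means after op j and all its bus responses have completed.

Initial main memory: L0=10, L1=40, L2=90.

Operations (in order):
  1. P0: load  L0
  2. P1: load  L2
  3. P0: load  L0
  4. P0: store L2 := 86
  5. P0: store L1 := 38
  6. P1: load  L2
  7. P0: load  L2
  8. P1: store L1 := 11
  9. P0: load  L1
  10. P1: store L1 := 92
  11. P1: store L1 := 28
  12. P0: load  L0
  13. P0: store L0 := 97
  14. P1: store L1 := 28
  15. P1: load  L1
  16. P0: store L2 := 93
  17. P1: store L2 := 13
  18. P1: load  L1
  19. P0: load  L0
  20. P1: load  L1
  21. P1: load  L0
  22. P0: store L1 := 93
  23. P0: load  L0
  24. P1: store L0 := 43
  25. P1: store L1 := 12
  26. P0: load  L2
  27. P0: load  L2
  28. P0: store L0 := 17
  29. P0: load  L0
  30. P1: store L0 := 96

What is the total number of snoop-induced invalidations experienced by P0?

invalidations = 6

  op1 P0: load  L0 → E/I on L0; bus BusRd; mem=10
  op2 P1: load  L2 → I/E on L2; bus BusRd; mem=90
  op3 P0: load  L0 → E/I on L0; bus (none); mem=10
  op4 P0: store L2 := 86 → M/I on L2; bus BusRdX; mem=90
  op5 P0: store L1 := 38 → M/I on L1; bus BusRdX; mem=40
  op6 P1: load  L2 → S/S on L2; bus BusRd Flush; mem=86
  op7 P0: load  L2 → S/S on L2; bus (none); mem=86
  op8 P1: store L1 := 11 → I/M on L1; bus BusRdX Flush; mem=38
  op9 P0: load  L1 → S/S on L1; bus BusRd Flush; mem=11
  op10 P1: store L1 := 92 → I/M on L1; bus BusUpgr; mem=11
  op11 P1: store L1 := 28 → I/M on L1; bus (none); mem=11
  op12 P0: load  L0 → E/I on L0; bus (none); mem=10
  op13 P0: store L0 := 97 → M/I on L0; bus (none); mem=10
  op14 P1: store L1 := 28 → I/M on L1; bus (none); mem=11
  op15 P1: load  L1 → I/M on L1; bus (none); mem=11
  op16 P0: store L2 := 93 → M/I on L2; bus BusUpgr; mem=86
  op17 P1: store L2 := 13 → I/M on L2; bus BusRdX Flush; mem=93
  op18 P1: load  L1 → I/M on L1; bus (none); mem=11
  op19 P0: load  L0 → M/I on L0; bus (none); mem=10
  op20 P1: load  L1 → I/M on L1; bus (none); mem=11
  op21 P1: load  L0 → S/S on L0; bus BusRd Flush; mem=97
  op22 P0: store L1 := 93 → M/I on L1; bus BusRdX Flush; mem=28
  op23 P0: load  L0 → S/S on L0; bus (none); mem=97
  op24 P1: store L0 := 43 → I/M on L0; bus BusUpgr; mem=97
  op25 P1: store L1 := 12 → I/M on L1; bus BusRdX Flush; mem=93
  op26 P0: load  L2 → S/S on L2; bus BusRd Flush; mem=13
  op27 P0: load  L2 → S/S on L2; bus (none); mem=13
  op28 P0: store L0 := 17 → M/I on L0; bus BusRdX Flush; mem=43
  op29 P0: load  L0 → M/I on L0; bus (none); mem=43
  op30 P1: store L0 := 96 → I/M on L0; bus BusRdX Flush; mem=17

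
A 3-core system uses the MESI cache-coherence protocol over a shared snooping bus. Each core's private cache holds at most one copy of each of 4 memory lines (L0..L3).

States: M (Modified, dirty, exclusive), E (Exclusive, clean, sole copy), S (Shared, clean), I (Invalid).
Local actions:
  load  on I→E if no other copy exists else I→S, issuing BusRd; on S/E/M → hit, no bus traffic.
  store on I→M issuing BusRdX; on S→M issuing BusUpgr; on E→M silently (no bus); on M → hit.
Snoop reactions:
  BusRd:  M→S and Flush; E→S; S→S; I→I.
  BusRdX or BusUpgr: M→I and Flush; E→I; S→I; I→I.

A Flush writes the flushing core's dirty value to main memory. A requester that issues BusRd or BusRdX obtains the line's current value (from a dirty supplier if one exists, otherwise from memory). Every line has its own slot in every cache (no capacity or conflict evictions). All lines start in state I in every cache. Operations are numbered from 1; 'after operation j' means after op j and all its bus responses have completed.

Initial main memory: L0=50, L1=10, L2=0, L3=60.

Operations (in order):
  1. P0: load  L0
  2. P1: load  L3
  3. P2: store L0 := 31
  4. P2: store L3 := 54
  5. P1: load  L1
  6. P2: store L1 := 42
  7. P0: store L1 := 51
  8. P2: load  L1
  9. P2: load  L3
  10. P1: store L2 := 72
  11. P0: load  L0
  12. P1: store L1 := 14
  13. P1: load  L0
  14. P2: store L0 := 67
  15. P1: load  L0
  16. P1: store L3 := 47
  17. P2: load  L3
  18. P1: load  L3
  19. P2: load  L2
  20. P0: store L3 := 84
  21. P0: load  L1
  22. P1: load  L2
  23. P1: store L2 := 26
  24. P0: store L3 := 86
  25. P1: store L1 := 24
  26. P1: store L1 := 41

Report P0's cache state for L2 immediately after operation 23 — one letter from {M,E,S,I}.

state = I

  op1 P0: load  L0 → E/I/I on L0; bus BusRd; mem=50
  op2 P1: load  L3 → I/E/I on L3; bus BusRd; mem=60
  op3 P2: store L0 := 31 → I/I/M on L0; bus BusRdX; mem=50
  op4 P2: store L3 := 54 → I/I/M on L3; bus BusRdX; mem=60
  op5 P1: load  L1 → I/E/I on L1; bus BusRd; mem=10
  op6 P2: store L1 := 42 → I/I/M on L1; bus BusRdX; mem=10
  op7 P0: store L1 := 51 → M/I/I on L1; bus BusRdX Flush; mem=42
  op8 P2: load  L1 → S/I/S on L1; bus BusRd Flush; mem=51
  op9 P2: load  L3 → I/I/M on L3; bus (none); mem=60
  op10 P1: store L2 := 72 → I/M/I on L2; bus BusRdX; mem=0
  op11 P0: load  L0 → S/I/S on L0; bus BusRd Flush; mem=31
  op12 P1: store L1 := 14 → I/M/I on L1; bus BusRdX; mem=51
  op13 P1: load  L0 → S/S/S on L0; bus BusRd; mem=31
  op14 P2: store L0 := 67 → I/I/M on L0; bus BusUpgr; mem=31
  op15 P1: load  L0 → I/S/S on L0; bus BusRd Flush; mem=67
  op16 P1: store L3 := 47 → I/M/I on L3; bus BusRdX Flush; mem=54
  op17 P2: load  L3 → I/S/S on L3; bus BusRd Flush; mem=47
  op18 P1: load  L3 → I/S/S on L3; bus (none); mem=47
  op19 P2: load  L2 → I/S/S on L2; bus BusRd Flush; mem=72
  op20 P0: store L3 := 84 → M/I/I on L3; bus BusRdX; mem=47
  op21 P0: load  L1 → S/S/I on L1; bus BusRd Flush; mem=14
  op22 P1: load  L2 → I/S/S on L2; bus (none); mem=72
  op23 P1: store L2 := 26 → I/M/I on L2; bus BusUpgr; mem=72
  op24 P0: store L3 := 86 → M/I/I on L3; bus (none); mem=47
  op25 P1: store L1 := 24 → I/M/I on L1; bus BusUpgr; mem=14
  op26 P1: store L1 := 41 → I/M/I on L1; bus (none); mem=14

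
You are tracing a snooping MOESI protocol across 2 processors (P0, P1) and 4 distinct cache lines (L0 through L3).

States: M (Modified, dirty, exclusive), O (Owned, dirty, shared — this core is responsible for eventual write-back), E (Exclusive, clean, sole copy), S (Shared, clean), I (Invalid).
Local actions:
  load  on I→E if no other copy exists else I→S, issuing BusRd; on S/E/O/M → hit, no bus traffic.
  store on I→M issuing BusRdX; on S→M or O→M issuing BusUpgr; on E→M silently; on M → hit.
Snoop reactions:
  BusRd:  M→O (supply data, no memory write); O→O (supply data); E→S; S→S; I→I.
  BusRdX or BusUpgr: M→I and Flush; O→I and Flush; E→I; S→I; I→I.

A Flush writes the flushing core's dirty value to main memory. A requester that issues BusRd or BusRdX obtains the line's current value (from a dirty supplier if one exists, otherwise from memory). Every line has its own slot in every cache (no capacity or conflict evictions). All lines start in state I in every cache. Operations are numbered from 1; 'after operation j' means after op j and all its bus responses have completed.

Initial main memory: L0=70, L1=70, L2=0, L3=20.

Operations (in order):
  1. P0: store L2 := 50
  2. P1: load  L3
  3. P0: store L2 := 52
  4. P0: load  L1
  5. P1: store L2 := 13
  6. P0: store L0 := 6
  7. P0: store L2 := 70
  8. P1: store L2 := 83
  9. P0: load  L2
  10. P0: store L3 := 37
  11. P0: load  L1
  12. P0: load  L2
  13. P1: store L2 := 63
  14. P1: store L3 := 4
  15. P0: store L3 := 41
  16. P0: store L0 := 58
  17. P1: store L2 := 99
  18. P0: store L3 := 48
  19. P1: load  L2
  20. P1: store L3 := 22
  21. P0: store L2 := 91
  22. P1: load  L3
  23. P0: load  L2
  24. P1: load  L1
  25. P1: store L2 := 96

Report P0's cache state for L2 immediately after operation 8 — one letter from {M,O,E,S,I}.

1. P0: store L2 := 50  bus=[BusRdX]  L2: P0=M P1=I  mem[L2]=0
2. P1: load  L3  bus=[BusRd]  L3: P0=I P1=E  mem[L3]=20
3. P0: store L2 := 52  bus=[-]  L2: P0=M P1=I  mem[L2]=0
4. P0: load  L1  bus=[BusRd]  L1: P0=E P1=I  mem[L1]=70
5. P1: store L2 := 13  bus=[BusRdX,Flush]  L2: P0=I P1=M  mem[L2]=52
6. P0: store L0 := 6  bus=[BusRdX]  L0: P0=M P1=I  mem[L0]=70
7. P0: store L2 := 70  bus=[BusRdX,Flush]  L2: P0=M P1=I  mem[L2]=13
8. P1: store L2 := 83  bus=[BusRdX,Flush]  L2: P0=I P1=M  mem[L2]=70
9. P0: load  L2  bus=[BusRd]  L2: P0=S P1=O  mem[L2]=70
10. P0: store L3 := 37  bus=[BusRdX]  L3: P0=M P1=I  mem[L3]=20
11. P0: load  L1  bus=[-]  L1: P0=E P1=I  mem[L1]=70
12. P0: load  L2  bus=[-]  L2: P0=S P1=O  mem[L2]=70
13. P1: store L2 := 63  bus=[BusUpgr]  L2: P0=I P1=M  mem[L2]=70
14. P1: store L3 := 4  bus=[BusRdX,Flush]  L3: P0=I P1=M  mem[L3]=37
15. P0: store L3 := 41  bus=[BusRdX,Flush]  L3: P0=M P1=I  mem[L3]=4
16. P0: store L0 := 58  bus=[-]  L0: P0=M P1=I  mem[L0]=70
17. P1: store L2 := 99  bus=[-]  L2: P0=I P1=M  mem[L2]=70
18. P0: store L3 := 48  bus=[-]  L3: P0=M P1=I  mem[L3]=4
19. P1: load  L2  bus=[-]  L2: P0=I P1=M  mem[L2]=70
20. P1: store L3 := 22  bus=[BusRdX,Flush]  L3: P0=I P1=M  mem[L3]=48
21. P0: store L2 := 91  bus=[BusRdX,Flush]  L2: P0=M P1=I  mem[L2]=99
22. P1: load  L3  bus=[-]  L3: P0=I P1=M  mem[L3]=48
23. P0: load  L2  bus=[-]  L2: P0=M P1=I  mem[L2]=99
24. P1: load  L1  bus=[BusRd]  L1: P0=S P1=S  mem[L1]=70
25. P1: store L2 := 96  bus=[BusRdX,Flush]  L2: P0=I P1=M  mem[L2]=91

state = I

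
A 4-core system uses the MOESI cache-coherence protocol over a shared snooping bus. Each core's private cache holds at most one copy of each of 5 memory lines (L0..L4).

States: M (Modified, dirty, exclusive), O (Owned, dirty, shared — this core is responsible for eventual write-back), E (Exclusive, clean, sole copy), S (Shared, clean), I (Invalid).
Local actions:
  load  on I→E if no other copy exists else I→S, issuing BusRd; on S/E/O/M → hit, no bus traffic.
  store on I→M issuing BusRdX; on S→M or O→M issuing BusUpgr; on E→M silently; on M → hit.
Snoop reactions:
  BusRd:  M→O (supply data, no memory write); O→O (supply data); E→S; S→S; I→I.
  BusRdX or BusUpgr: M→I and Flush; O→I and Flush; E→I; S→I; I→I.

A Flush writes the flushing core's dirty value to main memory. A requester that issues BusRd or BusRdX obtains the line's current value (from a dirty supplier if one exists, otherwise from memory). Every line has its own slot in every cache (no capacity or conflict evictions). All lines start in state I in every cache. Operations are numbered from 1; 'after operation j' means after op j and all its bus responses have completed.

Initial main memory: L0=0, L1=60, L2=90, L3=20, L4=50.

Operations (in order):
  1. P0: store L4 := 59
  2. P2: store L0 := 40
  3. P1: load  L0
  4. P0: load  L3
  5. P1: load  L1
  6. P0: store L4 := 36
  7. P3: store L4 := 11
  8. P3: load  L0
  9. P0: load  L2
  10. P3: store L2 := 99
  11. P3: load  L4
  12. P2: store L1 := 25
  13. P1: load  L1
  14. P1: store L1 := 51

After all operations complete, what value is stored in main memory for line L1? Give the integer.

step 1: P0: store L4 := 59  ⟶  MIII  (L4)  txn=BusRdX  M[L4]=50
step 2: P2: store L0 := 40  ⟶  IIMI  (L0)  txn=BusRdX  M[L0]=0
step 3: P1: load  L0  ⟶  ISOI  (L0)  txn=BusRd  M[L0]=0
step 4: P0: load  L3  ⟶  EIII  (L3)  txn=BusRd  M[L3]=20
step 5: P1: load  L1  ⟶  IEII  (L1)  txn=BusRd  M[L1]=60
step 6: P0: store L4 := 36  ⟶  MIII  (L4)  txn=∅  M[L4]=50
step 7: P3: store L4 := 11  ⟶  IIIM  (L4)  txn=BusRdX+Flush  M[L4]=36
step 8: P3: load  L0  ⟶  ISOS  (L0)  txn=BusRd  M[L0]=0
step 9: P0: load  L2  ⟶  EIII  (L2)  txn=BusRd  M[L2]=90
step 10: P3: store L2 := 99  ⟶  IIIM  (L2)  txn=BusRdX  M[L2]=90
step 11: P3: load  L4  ⟶  IIIM  (L4)  txn=∅  M[L4]=36
step 12: P2: store L1 := 25  ⟶  IIMI  (L1)  txn=BusRdX  M[L1]=60
step 13: P1: load  L1  ⟶  ISOI  (L1)  txn=BusRd  M[L1]=60
step 14: P1: store L1 := 51  ⟶  IMII  (L1)  txn=BusUpgr+Flush  M[L1]=25

memory[L1] = 25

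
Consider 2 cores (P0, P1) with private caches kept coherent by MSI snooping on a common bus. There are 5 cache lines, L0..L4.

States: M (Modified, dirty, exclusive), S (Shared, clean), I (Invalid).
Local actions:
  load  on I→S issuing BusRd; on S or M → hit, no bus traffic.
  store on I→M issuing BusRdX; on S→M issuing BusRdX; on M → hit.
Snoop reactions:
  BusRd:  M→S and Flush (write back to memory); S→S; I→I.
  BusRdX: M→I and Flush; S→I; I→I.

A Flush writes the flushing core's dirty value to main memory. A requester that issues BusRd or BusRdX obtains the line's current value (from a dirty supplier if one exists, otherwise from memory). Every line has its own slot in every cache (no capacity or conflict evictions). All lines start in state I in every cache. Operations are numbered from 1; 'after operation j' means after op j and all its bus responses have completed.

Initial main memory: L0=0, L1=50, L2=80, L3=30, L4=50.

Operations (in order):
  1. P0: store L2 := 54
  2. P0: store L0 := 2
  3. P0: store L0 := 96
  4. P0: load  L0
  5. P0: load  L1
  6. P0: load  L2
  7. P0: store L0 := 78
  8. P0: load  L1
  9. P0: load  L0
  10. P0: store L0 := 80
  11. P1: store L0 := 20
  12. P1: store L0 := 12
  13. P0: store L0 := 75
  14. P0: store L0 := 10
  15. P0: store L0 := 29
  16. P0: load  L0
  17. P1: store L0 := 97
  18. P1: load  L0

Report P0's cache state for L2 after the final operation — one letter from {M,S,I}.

state = M

[1] P0: store L2 := 54 | P0:M(54), P1:I | bus: BusRdX
[2] P0: store L0 := 2 | P0:M(2), P1:I | bus: BusRdX
[3] P0: store L0 := 96 | P0:M(96), P1:I | bus: none
[4] P0: load  L0 | P0:M(96), P1:I | bus: none
[5] P0: load  L1 | P0:S(50), P1:I | bus: BusRd
[6] P0: load  L2 | P0:M(54), P1:I | bus: none
[7] P0: store L0 := 78 | P0:M(78), P1:I | bus: none
[8] P0: load  L1 | P0:S(50), P1:I | bus: none
[9] P0: load  L0 | P0:M(78), P1:I | bus: none
[10] P0: store L0 := 80 | P0:M(80), P1:I | bus: none
[11] P1: store L0 := 20 | P0:I, P1:M(20) | bus: BusRdX,Flush
[12] P1: store L0 := 12 | P0:I, P1:M(12) | bus: none
[13] P0: store L0 := 75 | P0:M(75), P1:I | bus: BusRdX,Flush
[14] P0: store L0 := 10 | P0:M(10), P1:I | bus: none
[15] P0: store L0 := 29 | P0:M(29), P1:I | bus: none
[16] P0: load  L0 | P0:M(29), P1:I | bus: none
[17] P1: store L0 := 97 | P0:I, P1:M(97) | bus: BusRdX,Flush
[18] P1: load  L0 | P0:I, P1:M(97) | bus: none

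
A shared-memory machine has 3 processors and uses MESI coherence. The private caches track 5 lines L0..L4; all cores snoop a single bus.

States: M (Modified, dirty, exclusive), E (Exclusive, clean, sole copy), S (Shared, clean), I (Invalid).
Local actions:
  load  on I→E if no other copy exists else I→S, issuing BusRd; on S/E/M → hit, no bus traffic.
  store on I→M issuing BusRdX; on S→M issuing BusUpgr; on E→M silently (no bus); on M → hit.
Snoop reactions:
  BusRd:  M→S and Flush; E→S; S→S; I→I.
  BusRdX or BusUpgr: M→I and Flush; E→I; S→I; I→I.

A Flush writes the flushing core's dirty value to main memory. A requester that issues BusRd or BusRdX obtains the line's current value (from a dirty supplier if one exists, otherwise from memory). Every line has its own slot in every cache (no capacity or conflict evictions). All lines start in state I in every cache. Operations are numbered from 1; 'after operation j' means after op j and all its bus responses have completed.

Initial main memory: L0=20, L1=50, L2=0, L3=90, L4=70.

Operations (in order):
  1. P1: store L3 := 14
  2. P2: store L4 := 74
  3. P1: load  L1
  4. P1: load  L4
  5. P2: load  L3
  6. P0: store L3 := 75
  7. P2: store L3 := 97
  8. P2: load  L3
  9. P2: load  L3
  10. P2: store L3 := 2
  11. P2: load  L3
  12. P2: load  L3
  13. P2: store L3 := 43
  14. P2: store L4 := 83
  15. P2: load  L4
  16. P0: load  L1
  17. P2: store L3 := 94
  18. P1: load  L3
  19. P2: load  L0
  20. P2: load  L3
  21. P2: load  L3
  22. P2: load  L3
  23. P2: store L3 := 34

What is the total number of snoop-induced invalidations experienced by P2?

invalidations = 1

1. P1: store L3 := 14  bus=[BusRdX]  L3: P0=I P1=M P2=I  mem[L3]=90
2. P2: store L4 := 74  bus=[BusRdX]  L4: P0=I P1=I P2=M  mem[L4]=70
3. P1: load  L1  bus=[BusRd]  L1: P0=I P1=E P2=I  mem[L1]=50
4. P1: load  L4  bus=[BusRd,Flush]  L4: P0=I P1=S P2=S  mem[L4]=74
5. P2: load  L3  bus=[BusRd,Flush]  L3: P0=I P1=S P2=S  mem[L3]=14
6. P0: store L3 := 75  bus=[BusRdX]  L3: P0=M P1=I P2=I  mem[L3]=14
7. P2: store L3 := 97  bus=[BusRdX,Flush]  L3: P0=I P1=I P2=M  mem[L3]=75
8. P2: load  L3  bus=[-]  L3: P0=I P1=I P2=M  mem[L3]=75
9. P2: load  L3  bus=[-]  L3: P0=I P1=I P2=M  mem[L3]=75
10. P2: store L3 := 2  bus=[-]  L3: P0=I P1=I P2=M  mem[L3]=75
11. P2: load  L3  bus=[-]  L3: P0=I P1=I P2=M  mem[L3]=75
12. P2: load  L3  bus=[-]  L3: P0=I P1=I P2=M  mem[L3]=75
13. P2: store L3 := 43  bus=[-]  L3: P0=I P1=I P2=M  mem[L3]=75
14. P2: store L4 := 83  bus=[BusUpgr]  L4: P0=I P1=I P2=M  mem[L4]=74
15. P2: load  L4  bus=[-]  L4: P0=I P1=I P2=M  mem[L4]=74
16. P0: load  L1  bus=[BusRd]  L1: P0=S P1=S P2=I  mem[L1]=50
17. P2: store L3 := 94  bus=[-]  L3: P0=I P1=I P2=M  mem[L3]=75
18. P1: load  L3  bus=[BusRd,Flush]  L3: P0=I P1=S P2=S  mem[L3]=94
19. P2: load  L0  bus=[BusRd]  L0: P0=I P1=I P2=E  mem[L0]=20
20. P2: load  L3  bus=[-]  L3: P0=I P1=S P2=S  mem[L3]=94
21. P2: load  L3  bus=[-]  L3: P0=I P1=S P2=S  mem[L3]=94
22. P2: load  L3  bus=[-]  L3: P0=I P1=S P2=S  mem[L3]=94
23. P2: store L3 := 34  bus=[BusUpgr]  L3: P0=I P1=I P2=M  mem[L3]=94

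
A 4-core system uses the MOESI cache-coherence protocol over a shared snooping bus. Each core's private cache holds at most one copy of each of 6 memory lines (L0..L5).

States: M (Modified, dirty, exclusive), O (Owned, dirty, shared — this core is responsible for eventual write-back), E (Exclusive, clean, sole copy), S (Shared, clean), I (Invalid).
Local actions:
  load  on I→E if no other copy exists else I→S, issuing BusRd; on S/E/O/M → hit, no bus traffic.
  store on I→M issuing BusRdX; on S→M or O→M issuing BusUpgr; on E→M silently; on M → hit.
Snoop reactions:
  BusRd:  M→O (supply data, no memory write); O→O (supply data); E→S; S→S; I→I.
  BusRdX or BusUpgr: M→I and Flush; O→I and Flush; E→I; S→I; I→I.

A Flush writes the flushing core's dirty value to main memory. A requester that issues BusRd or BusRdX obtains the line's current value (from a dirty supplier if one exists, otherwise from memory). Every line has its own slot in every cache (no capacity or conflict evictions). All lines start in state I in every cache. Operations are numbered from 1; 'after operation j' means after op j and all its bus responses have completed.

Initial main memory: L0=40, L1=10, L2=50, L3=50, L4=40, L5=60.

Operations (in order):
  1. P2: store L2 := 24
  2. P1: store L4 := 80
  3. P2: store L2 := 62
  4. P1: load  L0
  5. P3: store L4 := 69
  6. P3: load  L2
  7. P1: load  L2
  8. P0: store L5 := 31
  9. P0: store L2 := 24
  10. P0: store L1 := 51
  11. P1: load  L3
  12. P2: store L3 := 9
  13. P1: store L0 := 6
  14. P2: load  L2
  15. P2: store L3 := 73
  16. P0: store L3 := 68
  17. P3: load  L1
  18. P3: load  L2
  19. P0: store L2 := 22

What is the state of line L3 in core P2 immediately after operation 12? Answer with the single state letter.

[1] P2: store L2 := 24 | P0:I, P1:I, P2:M(24), P3:I | bus: BusRdX
[2] P1: store L4 := 80 | P0:I, P1:M(80), P2:I, P3:I | bus: BusRdX
[3] P2: store L2 := 62 | P0:I, P1:I, P2:M(62), P3:I | bus: none
[4] P1: load  L0 | P0:I, P1:E(40), P2:I, P3:I | bus: BusRd
[5] P3: store L4 := 69 | P0:I, P1:I, P2:I, P3:M(69) | bus: BusRdX,Flush
[6] P3: load  L2 | P0:I, P1:I, P2:O(62), P3:S(62) | bus: BusRd
[7] P1: load  L2 | P0:I, P1:S(62), P2:O(62), P3:S(62) | bus: BusRd
[8] P0: store L5 := 31 | P0:M(31), P1:I, P2:I, P3:I | bus: BusRdX
[9] P0: store L2 := 24 | P0:M(24), P1:I, P2:I, P3:I | bus: BusRdX,Flush
[10] P0: store L1 := 51 | P0:M(51), P1:I, P2:I, P3:I | bus: BusRdX
[11] P1: load  L3 | P0:I, P1:E(50), P2:I, P3:I | bus: BusRd
[12] P2: store L3 := 9 | P0:I, P1:I, P2:M(9), P3:I | bus: BusRdX
[13] P1: store L0 := 6 | P0:I, P1:M(6), P2:I, P3:I | bus: none
[14] P2: load  L2 | P0:O(24), P1:I, P2:S(24), P3:I | bus: BusRd
[15] P2: store L3 := 73 | P0:I, P1:I, P2:M(73), P3:I | bus: none
[16] P0: store L3 := 68 | P0:M(68), P1:I, P2:I, P3:I | bus: BusRdX,Flush
[17] P3: load  L1 | P0:O(51), P1:I, P2:I, P3:S(51) | bus: BusRd
[18] P3: load  L2 | P0:O(24), P1:I, P2:S(24), P3:S(24) | bus: BusRd
[19] P0: store L2 := 22 | P0:M(22), P1:I, P2:I, P3:I | bus: BusUpgr

state = M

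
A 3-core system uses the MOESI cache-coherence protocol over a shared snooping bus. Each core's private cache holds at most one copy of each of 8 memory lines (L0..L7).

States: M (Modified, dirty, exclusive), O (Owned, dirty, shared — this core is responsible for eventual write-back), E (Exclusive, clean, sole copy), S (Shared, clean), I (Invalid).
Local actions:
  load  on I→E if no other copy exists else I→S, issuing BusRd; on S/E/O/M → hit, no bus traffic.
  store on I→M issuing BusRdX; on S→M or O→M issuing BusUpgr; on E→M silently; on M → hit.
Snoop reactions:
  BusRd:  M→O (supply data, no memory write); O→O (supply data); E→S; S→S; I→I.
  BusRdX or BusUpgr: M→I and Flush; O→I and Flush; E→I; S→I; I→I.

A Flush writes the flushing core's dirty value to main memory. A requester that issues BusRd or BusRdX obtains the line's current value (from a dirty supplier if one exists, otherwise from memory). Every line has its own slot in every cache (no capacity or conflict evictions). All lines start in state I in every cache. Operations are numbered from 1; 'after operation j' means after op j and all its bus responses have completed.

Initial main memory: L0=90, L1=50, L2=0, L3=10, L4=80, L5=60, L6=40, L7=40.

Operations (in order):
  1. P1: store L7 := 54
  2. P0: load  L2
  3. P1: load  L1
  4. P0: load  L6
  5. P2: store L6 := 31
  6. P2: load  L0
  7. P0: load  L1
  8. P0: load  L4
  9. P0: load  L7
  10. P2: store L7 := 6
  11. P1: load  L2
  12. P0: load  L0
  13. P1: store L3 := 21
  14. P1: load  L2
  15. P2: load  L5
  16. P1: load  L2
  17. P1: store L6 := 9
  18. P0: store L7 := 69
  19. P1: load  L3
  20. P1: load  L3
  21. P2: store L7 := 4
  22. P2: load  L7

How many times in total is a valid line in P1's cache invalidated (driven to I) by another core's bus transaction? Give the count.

step 1: P1: store L7 := 54  ⟶  IMI  (L7)  txn=BusRdX  M[L7]=40
step 2: P0: load  L2  ⟶  EII  (L2)  txn=BusRd  M[L2]=0
step 3: P1: load  L1  ⟶  IEI  (L1)  txn=BusRd  M[L1]=50
step 4: P0: load  L6  ⟶  EII  (L6)  txn=BusRd  M[L6]=40
step 5: P2: store L6 := 31  ⟶  IIM  (L6)  txn=BusRdX  M[L6]=40
step 6: P2: load  L0  ⟶  IIE  (L0)  txn=BusRd  M[L0]=90
step 7: P0: load  L1  ⟶  SSI  (L1)  txn=BusRd  M[L1]=50
step 8: P0: load  L4  ⟶  EII  (L4)  txn=BusRd  M[L4]=80
step 9: P0: load  L7  ⟶  SOI  (L7)  txn=BusRd  M[L7]=40
step 10: P2: store L7 := 6  ⟶  IIM  (L7)  txn=BusRdX+Flush  M[L7]=54
step 11: P1: load  L2  ⟶  SSI  (L2)  txn=BusRd  M[L2]=0
step 12: P0: load  L0  ⟶  SIS  (L0)  txn=BusRd  M[L0]=90
step 13: P1: store L3 := 21  ⟶  IMI  (L3)  txn=BusRdX  M[L3]=10
step 14: P1: load  L2  ⟶  SSI  (L2)  txn=∅  M[L2]=0
step 15: P2: load  L5  ⟶  IIE  (L5)  txn=BusRd  M[L5]=60
step 16: P1: load  L2  ⟶  SSI  (L2)  txn=∅  M[L2]=0
step 17: P1: store L6 := 9  ⟶  IMI  (L6)  txn=BusRdX+Flush  M[L6]=31
step 18: P0: store L7 := 69  ⟶  MII  (L7)  txn=BusRdX+Flush  M[L7]=6
step 19: P1: load  L3  ⟶  IMI  (L3)  txn=∅  M[L3]=10
step 20: P1: load  L3  ⟶  IMI  (L3)  txn=∅  M[L3]=10
step 21: P2: store L7 := 4  ⟶  IIM  (L7)  txn=BusRdX+Flush  M[L7]=69
step 22: P2: load  L7  ⟶  IIM  (L7)  txn=∅  M[L7]=69

invalidations = 1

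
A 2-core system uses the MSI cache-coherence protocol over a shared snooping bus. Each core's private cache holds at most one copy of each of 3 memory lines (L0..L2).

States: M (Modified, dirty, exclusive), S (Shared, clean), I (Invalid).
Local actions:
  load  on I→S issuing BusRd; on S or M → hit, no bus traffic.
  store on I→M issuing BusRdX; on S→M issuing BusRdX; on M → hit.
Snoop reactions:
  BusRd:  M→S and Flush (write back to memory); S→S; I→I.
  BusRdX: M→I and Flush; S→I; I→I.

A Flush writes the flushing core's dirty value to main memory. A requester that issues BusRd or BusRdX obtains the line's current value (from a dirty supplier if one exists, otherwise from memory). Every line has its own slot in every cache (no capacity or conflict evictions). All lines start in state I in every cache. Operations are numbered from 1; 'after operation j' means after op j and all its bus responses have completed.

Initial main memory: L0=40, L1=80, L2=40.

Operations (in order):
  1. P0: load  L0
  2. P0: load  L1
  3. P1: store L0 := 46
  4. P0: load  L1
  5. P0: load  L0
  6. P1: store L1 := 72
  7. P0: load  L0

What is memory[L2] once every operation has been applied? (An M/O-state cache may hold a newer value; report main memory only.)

[1] P0: load  L0 | P0:S(40), P1:I | bus: BusRd
[2] P0: load  L1 | P0:S(80), P1:I | bus: BusRd
[3] P1: store L0 := 46 | P0:I, P1:M(46) | bus: BusRdX
[4] P0: load  L1 | P0:S(80), P1:I | bus: none
[5] P0: load  L0 | P0:S(46), P1:S(46) | bus: BusRd,Flush
[6] P1: store L1 := 72 | P0:I, P1:M(72) | bus: BusRdX
[7] P0: load  L0 | P0:S(46), P1:S(46) | bus: none

memory[L2] = 40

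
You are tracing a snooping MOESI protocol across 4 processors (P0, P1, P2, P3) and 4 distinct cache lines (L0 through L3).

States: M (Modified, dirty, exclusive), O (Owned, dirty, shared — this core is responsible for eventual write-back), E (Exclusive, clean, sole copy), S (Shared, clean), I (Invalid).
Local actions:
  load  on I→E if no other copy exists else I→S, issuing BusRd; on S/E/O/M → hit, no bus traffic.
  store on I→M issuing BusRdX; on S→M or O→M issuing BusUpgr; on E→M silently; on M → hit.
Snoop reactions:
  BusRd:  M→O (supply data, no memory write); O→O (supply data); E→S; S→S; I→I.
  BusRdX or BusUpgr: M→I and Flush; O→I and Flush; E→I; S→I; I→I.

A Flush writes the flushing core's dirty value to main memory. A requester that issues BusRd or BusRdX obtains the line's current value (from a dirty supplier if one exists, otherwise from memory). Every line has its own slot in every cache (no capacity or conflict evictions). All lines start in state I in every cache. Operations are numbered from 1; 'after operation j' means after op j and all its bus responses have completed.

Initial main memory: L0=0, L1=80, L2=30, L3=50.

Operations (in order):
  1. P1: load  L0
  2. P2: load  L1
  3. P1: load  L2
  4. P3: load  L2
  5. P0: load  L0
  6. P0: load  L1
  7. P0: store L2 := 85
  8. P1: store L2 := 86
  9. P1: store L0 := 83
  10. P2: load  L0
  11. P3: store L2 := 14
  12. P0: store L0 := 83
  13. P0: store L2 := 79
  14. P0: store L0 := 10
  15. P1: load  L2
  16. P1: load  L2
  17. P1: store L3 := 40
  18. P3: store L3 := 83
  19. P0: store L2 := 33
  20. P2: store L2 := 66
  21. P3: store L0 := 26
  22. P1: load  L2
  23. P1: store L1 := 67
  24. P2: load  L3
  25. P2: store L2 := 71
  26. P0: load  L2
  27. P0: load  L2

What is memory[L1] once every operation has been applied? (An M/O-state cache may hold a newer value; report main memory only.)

memory[L1] = 80

step 1: P1: load  L0  ⟶  IEII  (L0)  txn=BusRd  M[L0]=0
step 2: P2: load  L1  ⟶  IIEI  (L1)  txn=BusRd  M[L1]=80
step 3: P1: load  L2  ⟶  IEII  (L2)  txn=BusRd  M[L2]=30
step 4: P3: load  L2  ⟶  ISIS  (L2)  txn=BusRd  M[L2]=30
step 5: P0: load  L0  ⟶  SSII  (L0)  txn=BusRd  M[L0]=0
step 6: P0: load  L1  ⟶  SISI  (L1)  txn=BusRd  M[L1]=80
step 7: P0: store L2 := 85  ⟶  MIII  (L2)  txn=BusRdX  M[L2]=30
step 8: P1: store L2 := 86  ⟶  IMII  (L2)  txn=BusRdX+Flush  M[L2]=85
step 9: P1: store L0 := 83  ⟶  IMII  (L0)  txn=BusUpgr  M[L0]=0
step 10: P2: load  L0  ⟶  IOSI  (L0)  txn=BusRd  M[L0]=0
step 11: P3: store L2 := 14  ⟶  IIIM  (L2)  txn=BusRdX+Flush  M[L2]=86
step 12: P0: store L0 := 83  ⟶  MIII  (L0)  txn=BusRdX+Flush  M[L0]=83
step 13: P0: store L2 := 79  ⟶  MIII  (L2)  txn=BusRdX+Flush  M[L2]=14
step 14: P0: store L0 := 10  ⟶  MIII  (L0)  txn=∅  M[L0]=83
step 15: P1: load  L2  ⟶  OSII  (L2)  txn=BusRd  M[L2]=14
step 16: P1: load  L2  ⟶  OSII  (L2)  txn=∅  M[L2]=14
step 17: P1: store L3 := 40  ⟶  IMII  (L3)  txn=BusRdX  M[L3]=50
step 18: P3: store L3 := 83  ⟶  IIIM  (L3)  txn=BusRdX+Flush  M[L3]=40
step 19: P0: store L2 := 33  ⟶  MIII  (L2)  txn=BusUpgr  M[L2]=14
step 20: P2: store L2 := 66  ⟶  IIMI  (L2)  txn=BusRdX+Flush  M[L2]=33
step 21: P3: store L0 := 26  ⟶  IIIM  (L0)  txn=BusRdX+Flush  M[L0]=10
step 22: P1: load  L2  ⟶  ISOI  (L2)  txn=BusRd  M[L2]=33
step 23: P1: store L1 := 67  ⟶  IMII  (L1)  txn=BusRdX  M[L1]=80
step 24: P2: load  L3  ⟶  IISO  (L3)  txn=BusRd  M[L3]=40
step 25: P2: store L2 := 71  ⟶  IIMI  (L2)  txn=BusUpgr  M[L2]=33
step 26: P0: load  L2  ⟶  SIOI  (L2)  txn=BusRd  M[L2]=33
step 27: P0: load  L2  ⟶  SIOI  (L2)  txn=∅  M[L2]=33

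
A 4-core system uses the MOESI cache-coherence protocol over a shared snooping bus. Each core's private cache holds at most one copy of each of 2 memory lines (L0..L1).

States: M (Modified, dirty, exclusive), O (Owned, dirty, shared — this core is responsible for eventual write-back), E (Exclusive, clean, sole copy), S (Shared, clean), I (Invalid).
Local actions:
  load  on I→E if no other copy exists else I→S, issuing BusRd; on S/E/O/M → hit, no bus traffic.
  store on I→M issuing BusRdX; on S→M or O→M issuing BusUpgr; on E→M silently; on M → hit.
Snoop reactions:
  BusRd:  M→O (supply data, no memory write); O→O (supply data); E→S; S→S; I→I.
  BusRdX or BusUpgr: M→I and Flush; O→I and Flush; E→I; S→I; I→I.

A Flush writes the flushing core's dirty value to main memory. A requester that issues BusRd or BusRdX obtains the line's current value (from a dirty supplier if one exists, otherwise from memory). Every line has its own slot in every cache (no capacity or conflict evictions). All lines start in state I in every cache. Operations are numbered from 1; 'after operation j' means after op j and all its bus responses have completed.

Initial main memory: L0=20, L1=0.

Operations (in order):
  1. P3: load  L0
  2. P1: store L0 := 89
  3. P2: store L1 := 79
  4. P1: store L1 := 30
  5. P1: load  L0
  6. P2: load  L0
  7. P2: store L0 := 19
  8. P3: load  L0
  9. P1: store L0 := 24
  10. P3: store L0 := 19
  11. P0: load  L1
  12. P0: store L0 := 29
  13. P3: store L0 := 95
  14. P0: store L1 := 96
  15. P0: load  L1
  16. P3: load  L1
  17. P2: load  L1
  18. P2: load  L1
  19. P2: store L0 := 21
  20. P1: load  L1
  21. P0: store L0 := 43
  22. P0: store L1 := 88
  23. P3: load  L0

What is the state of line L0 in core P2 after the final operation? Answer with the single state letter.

  op1 P3: load  L0 → I/I/I/E on L0; bus BusRd; mem=20
  op2 P1: store L0 := 89 → I/M/I/I on L0; bus BusRdX; mem=20
  op3 P2: store L1 := 79 → I/I/M/I on L1; bus BusRdX; mem=0
  op4 P1: store L1 := 30 → I/M/I/I on L1; bus BusRdX Flush; mem=79
  op5 P1: load  L0 → I/M/I/I on L0; bus (none); mem=20
  op6 P2: load  L0 → I/O/S/I on L0; bus BusRd; mem=20
  op7 P2: store L0 := 19 → I/I/M/I on L0; bus BusUpgr Flush; mem=89
  op8 P3: load  L0 → I/I/O/S on L0; bus BusRd; mem=89
  op9 P1: store L0 := 24 → I/M/I/I on L0; bus BusRdX Flush; mem=19
  op10 P3: store L0 := 19 → I/I/I/M on L0; bus BusRdX Flush; mem=24
  op11 P0: load  L1 → S/O/I/I on L1; bus BusRd; mem=79
  op12 P0: store L0 := 29 → M/I/I/I on L0; bus BusRdX Flush; mem=19
  op13 P3: store L0 := 95 → I/I/I/M on L0; bus BusRdX Flush; mem=29
  op14 P0: store L1 := 96 → M/I/I/I on L1; bus BusUpgr Flush; mem=30
  op15 P0: load  L1 → M/I/I/I on L1; bus (none); mem=30
  op16 P3: load  L1 → O/I/I/S on L1; bus BusRd; mem=30
  op17 P2: load  L1 → O/I/S/S on L1; bus BusRd; mem=30
  op18 P2: load  L1 → O/I/S/S on L1; bus (none); mem=30
  op19 P2: store L0 := 21 → I/I/M/I on L0; bus BusRdX Flush; mem=95
  op20 P1: load  L1 → O/S/S/S on L1; bus BusRd; mem=30
  op21 P0: store L0 := 43 → M/I/I/I on L0; bus BusRdX Flush; mem=21
  op22 P0: store L1 := 88 → M/I/I/I on L1; bus BusUpgr; mem=30
  op23 P3: load  L0 → O/I/I/S on L0; bus BusRd; mem=21

state = I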